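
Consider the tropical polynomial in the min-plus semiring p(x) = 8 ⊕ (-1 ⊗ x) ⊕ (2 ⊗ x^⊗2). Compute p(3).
p(3) = 2

A tropical monomial a ⊗ x^⊗i evaluates to a + i · x. Evaluating each term at x = 3:
  Term 0 contributes 8 + 0 · 3 = 8
  Term 1 contributes -1 + 1 · 3 = 2
  Term 2 contributes 2 + 2 · 3 = 8
p(3) = ⊕ of these = min[8, 2, 8] = 2.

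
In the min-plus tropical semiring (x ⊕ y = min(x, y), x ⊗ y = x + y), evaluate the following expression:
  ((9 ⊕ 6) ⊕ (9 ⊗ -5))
((9 ⊕ 6) ⊕ (9 ⊗ -5)) = 4

Expand innermost to outermost. Recall ⊕ takes the minimum of its arguments and ⊗ takes their sum. Working out the expression ((9 ⊕ 6) ⊕ (9 ⊗ -5)) gives 4.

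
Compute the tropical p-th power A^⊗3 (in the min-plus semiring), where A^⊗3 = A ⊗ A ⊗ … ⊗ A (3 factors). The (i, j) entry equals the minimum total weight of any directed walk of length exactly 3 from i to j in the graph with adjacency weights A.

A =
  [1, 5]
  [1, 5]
A^⊗3 =
  [3, 7]
  [3, 7]

Each entry (A^⊗3)_ij equals the minimum over all length-3 walks i = v_0 → v_1 → … → v_3 = j of Σ_t A[v_t][v_{t+1}]. For example, for (i, j) = (0, 1) we minimise over 4 possible intermediate vertex sequences; the minimum is 7, attained along the walk 0 → 0 → 0 → 1.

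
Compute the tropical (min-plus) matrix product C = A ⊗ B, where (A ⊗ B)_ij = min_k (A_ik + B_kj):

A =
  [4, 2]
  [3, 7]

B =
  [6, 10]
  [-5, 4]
A ⊗ B =
  [-3, 6]
  [2, 11]

Apply the min-plus product entry-by-entry:
  C[0][0] = min over k of (A[0][0] + B[0][0] = 4 + 6 = 10, A[0][1] + B[1][0] = 2 + -5 = -3) = -3 (attained at k = 1)
  C[0][1] = min over k of (A[0][0] + B[0][1] = 4 + 10 = 14, A[0][1] + B[1][1] = 2 + 4 = 6) = 6 (attained at k = 1)
  C[1][0] = min over k of (A[1][0] + B[0][0] = 3 + 6 = 9, A[1][1] + B[1][0] = 7 + -5 = 2) = 2 (attained at k = 1)
  C[1][1] = min over k of (A[1][0] + B[0][1] = 3 + 10 = 13, A[1][1] + B[1][1] = 7 + 4 = 11) = 11 (attained at k = 1)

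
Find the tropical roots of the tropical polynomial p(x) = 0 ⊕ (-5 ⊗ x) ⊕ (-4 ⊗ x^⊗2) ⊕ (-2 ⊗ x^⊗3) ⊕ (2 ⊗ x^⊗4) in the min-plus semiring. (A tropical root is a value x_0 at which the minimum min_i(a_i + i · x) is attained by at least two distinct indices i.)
Roots: {-4, -2, -1, 5}

Each tropical root is a break point of the lower envelope of the lines y = a_i + i · x (there are 5 lines, with slopes 0, 1, ..., 4). Only the lines that attain the minimum somewhere contribute to roots; other lines are dominated. Here the surviving (envelope) indices are i = 4, i = 3, i = 2, i = 1, i = 0.
Intersections between consecutive envelope lines give the roots: for adjacent envelope indices i < j the intersection is x = (a_i − a_j) / (j − i). Reading off the sorted break points: {-4, -2, -1, 5}.
Verification: at each break x_0, at least two indices attain the minimum of min_i(a_i + i · x_0).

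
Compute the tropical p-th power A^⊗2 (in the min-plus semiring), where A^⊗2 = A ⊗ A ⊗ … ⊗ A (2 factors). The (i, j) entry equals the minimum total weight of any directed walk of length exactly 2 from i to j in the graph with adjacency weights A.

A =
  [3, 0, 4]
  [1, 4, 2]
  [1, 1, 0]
A^⊗2 =
  [1, 3, 2]
  [3, 1, 2]
  [1, 1, 0]

Each entry (A^⊗2)_ij equals the minimum over all length-2 walks i = v_0 → v_1 → … → v_2 = j of Σ_t A[v_t][v_{t+1}]. For example, for (i, j) = (0, 2) we minimise over 3 possible intermediate vertex sequences; the minimum is 2, attained along the walk 0 → 1 → 2.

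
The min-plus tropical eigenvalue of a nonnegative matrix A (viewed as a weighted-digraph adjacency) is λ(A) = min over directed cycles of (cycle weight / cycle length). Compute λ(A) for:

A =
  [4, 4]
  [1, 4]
λ(A) = 5/2

Enumerate directed cycles and compute their means (weight / length). Sample:
  cycle 0 → 0: weight = 4, length = 1, mean = 4/1 ≈ 4.000
  cycle 1 → 1: weight = 4, length = 1, mean = 4/1 ≈ 4.000
  cycle 0 → 1 → 0: weight = 5, length = 2, mean = 5/2 ≈ 2.500
  cycle 1 → 0 → 1: weight = 5, length = 2, mean = 5/2 ≈ 2.500
Minimum mean = 2.500, attained e.g. along the cycle 0 → 1 → 0 with weight 5 and length 2. So λ(A) = 5/2 = 5/2.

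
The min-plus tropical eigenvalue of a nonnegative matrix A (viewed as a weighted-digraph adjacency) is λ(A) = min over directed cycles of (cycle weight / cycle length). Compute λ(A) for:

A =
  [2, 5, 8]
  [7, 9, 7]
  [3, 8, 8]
λ(A) = 2

Enumerate directed cycles and compute their means (weight / length). Sample:
  cycle 0 → 0: weight = 2, length = 1, mean = 2/1 ≈ 2.000
  cycle 1 → 1: weight = 9, length = 1, mean = 9/1 ≈ 9.000
  cycle 2 → 2: weight = 8, length = 1, mean = 8/1 ≈ 8.000
  cycle 0 → 1 → 0: weight = 12, length = 2, mean = 12/2 ≈ 6.000
  cycle 0 → 2 → 0: weight = 11, length = 2, mean = 11/2 ≈ 5.500
  cycle 1 → 0 → 1: weight = 12, length = 2, mean = 12/2 ≈ 6.000
Minimum mean = 2.000, attained e.g. along the cycle 0 → 0 with weight 2 and length 1. So λ(A) = 2/1 = 2.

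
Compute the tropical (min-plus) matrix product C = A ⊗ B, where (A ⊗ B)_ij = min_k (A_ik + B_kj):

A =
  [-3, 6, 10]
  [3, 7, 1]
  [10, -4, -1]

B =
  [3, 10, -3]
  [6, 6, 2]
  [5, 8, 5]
A ⊗ B =
  [0, 7, -6]
  [6, 9, 0]
  [2, 2, -2]

Apply the min-plus product entry-by-entry:
  C[0][0] = min over k of (A[0][0] + B[0][0] = -3 + 3 = 0, A[0][1] + B[1][0] = 6 + 6 = 12, A[0][2] + B[2][0] = 10 + 5 = 15) = 0 (attained at k = 0)
  C[0][1] = min over k of (A[0][0] + B[0][1] = -3 + 10 = 7, A[0][1] + B[1][1] = 6 + 6 = 12, A[0][2] + B[2][1] = 10 + 8 = 18) = 7 (attained at k = 0)
  C[0][2] = min over k of (A[0][0] + B[0][2] = -3 + -3 = -6, A[0][1] + B[1][2] = 6 + 2 = 8, A[0][2] + B[2][2] = 10 + 5 = 15) = -6 (attained at k = 0)
  C[1][0] = min over k of (A[1][0] + B[0][0] = 3 + 3 = 6, A[1][1] + B[1][0] = 7 + 6 = 13, A[1][2] + B[2][0] = 1 + 5 = 6) = 6 (attained at k = 0)
  C[1][1] = min over k of (A[1][0] + B[0][1] = 3 + 10 = 13, A[1][1] + B[1][1] = 7 + 6 = 13, A[1][2] + B[2][1] = 1 + 8 = 9) = 9 (attained at k = 2)
  C[1][2] = min over k of (A[1][0] + B[0][2] = 3 + -3 = 0, A[1][1] + B[1][2] = 7 + 2 = 9, A[1][2] + B[2][2] = 1 + 5 = 6) = 0 (attained at k = 0)
  C[2][0] = min over k of (A[2][0] + B[0][0] = 10 + 3 = 13, A[2][1] + B[1][0] = -4 + 6 = 2, A[2][2] + B[2][0] = -1 + 5 = 4) = 2 (attained at k = 1)
  C[2][1] = min over k of (A[2][0] + B[0][1] = 10 + 10 = 20, A[2][1] + B[1][1] = -4 + 6 = 2, A[2][2] + B[2][1] = -1 + 8 = 7) = 2 (attained at k = 1)
  C[2][2] = min over k of (A[2][0] + B[0][2] = 10 + -3 = 7, A[2][1] + B[1][2] = -4 + 2 = -2, A[2][2] + B[2][2] = -1 + 5 = 4) = -2 (attained at k = 1)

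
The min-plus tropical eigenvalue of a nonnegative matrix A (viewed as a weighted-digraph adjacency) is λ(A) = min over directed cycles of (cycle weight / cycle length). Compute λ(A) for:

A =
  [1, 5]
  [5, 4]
λ(A) = 1

Enumerate directed cycles and compute their means (weight / length). Sample:
  cycle 0 → 0: weight = 1, length = 1, mean = 1/1 ≈ 1.000
  cycle 1 → 1: weight = 4, length = 1, mean = 4/1 ≈ 4.000
  cycle 0 → 1 → 0: weight = 10, length = 2, mean = 10/2 ≈ 5.000
  cycle 1 → 0 → 1: weight = 10, length = 2, mean = 10/2 ≈ 5.000
Minimum mean = 1.000, attained e.g. along the cycle 0 → 0 with weight 1 and length 1. So λ(A) = 1/1 = 1.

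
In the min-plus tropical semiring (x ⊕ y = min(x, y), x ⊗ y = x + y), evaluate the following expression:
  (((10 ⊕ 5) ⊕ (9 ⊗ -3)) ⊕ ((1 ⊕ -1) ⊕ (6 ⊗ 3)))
(((10 ⊕ 5) ⊕ (9 ⊗ -3)) ⊕ ((1 ⊕ -1) ⊕ (6 ⊗ 3))) = -1

Expand innermost to outermost. Recall ⊕ takes the minimum of its arguments and ⊗ takes their sum. Working out the expression (((10 ⊕ 5) ⊕ (9 ⊗ -3)) ⊕ ((1 ⊕ -1) ⊕ (6 ⊗ 3))) gives -1.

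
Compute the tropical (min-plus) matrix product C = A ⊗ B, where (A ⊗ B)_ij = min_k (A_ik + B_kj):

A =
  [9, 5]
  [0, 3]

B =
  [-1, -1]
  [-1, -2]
A ⊗ B =
  [4, 3]
  [-1, -1]

Apply the min-plus product entry-by-entry:
  C[0][0] = min over k of (A[0][0] + B[0][0] = 9 + -1 = 8, A[0][1] + B[1][0] = 5 + -1 = 4) = 4 (attained at k = 1)
  C[0][1] = min over k of (A[0][0] + B[0][1] = 9 + -1 = 8, A[0][1] + B[1][1] = 5 + -2 = 3) = 3 (attained at k = 1)
  C[1][0] = min over k of (A[1][0] + B[0][0] = 0 + -1 = -1, A[1][1] + B[1][0] = 3 + -1 = 2) = -1 (attained at k = 0)
  C[1][1] = min over k of (A[1][0] + B[0][1] = 0 + -1 = -1, A[1][1] + B[1][1] = 3 + -2 = 1) = -1 (attained at k = 0)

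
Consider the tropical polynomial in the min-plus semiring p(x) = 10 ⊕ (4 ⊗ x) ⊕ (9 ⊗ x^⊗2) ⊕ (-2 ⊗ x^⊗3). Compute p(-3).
p(-3) = -11

A tropical monomial a ⊗ x^⊗i evaluates to a + i · x. Evaluating each term at x = -3:
  Term 0 contributes 10 + 0 · -3 = 10
  Term 1 contributes 4 + 1 · -3 = 1
  Term 2 contributes 9 + 2 · -3 = 3
  Term 3 contributes -2 + 3 · -3 = -11
p(-3) = ⊕ of these = min[10, 1, 3, -11] = -11.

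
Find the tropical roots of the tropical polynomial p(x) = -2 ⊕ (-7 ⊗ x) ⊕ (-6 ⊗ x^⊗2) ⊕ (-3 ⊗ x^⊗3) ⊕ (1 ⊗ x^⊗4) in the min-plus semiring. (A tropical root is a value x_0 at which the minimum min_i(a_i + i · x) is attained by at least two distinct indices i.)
Roots: {-4, -3, -1, 5}

Each tropical root is a break point of the lower envelope of the lines y = a_i + i · x (there are 5 lines, with slopes 0, 1, ..., 4). Only the lines that attain the minimum somewhere contribute to roots; other lines are dominated. Here the surviving (envelope) indices are i = 4, i = 3, i = 2, i = 1, i = 0.
Intersections between consecutive envelope lines give the roots: for adjacent envelope indices i < j the intersection is x = (a_i − a_j) / (j − i). Reading off the sorted break points: {-4, -3, -1, 5}.
Verification: at each break x_0, at least two indices attain the minimum of min_i(a_i + i · x_0).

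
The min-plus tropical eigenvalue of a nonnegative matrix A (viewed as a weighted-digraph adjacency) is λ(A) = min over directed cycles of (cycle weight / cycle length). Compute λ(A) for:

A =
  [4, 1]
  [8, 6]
λ(A) = 4

Enumerate directed cycles and compute their means (weight / length). Sample:
  cycle 0 → 0: weight = 4, length = 1, mean = 4/1 ≈ 4.000
  cycle 1 → 1: weight = 6, length = 1, mean = 6/1 ≈ 6.000
  cycle 0 → 1 → 0: weight = 9, length = 2, mean = 9/2 ≈ 4.500
  cycle 1 → 0 → 1: weight = 9, length = 2, mean = 9/2 ≈ 4.500
Minimum mean = 4.000, attained e.g. along the cycle 0 → 0 with weight 4 and length 1. So λ(A) = 4/1 = 4.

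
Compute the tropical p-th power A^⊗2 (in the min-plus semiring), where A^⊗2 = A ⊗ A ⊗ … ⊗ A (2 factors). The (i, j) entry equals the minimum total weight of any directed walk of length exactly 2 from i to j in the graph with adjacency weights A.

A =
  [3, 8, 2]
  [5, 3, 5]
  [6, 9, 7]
A^⊗2 =
  [6, 11, 5]
  [8, 6, 7]
  [9, 12, 8]

Each entry (A^⊗2)_ij equals the minimum over all length-2 walks i = v_0 → v_1 → … → v_2 = j of Σ_t A[v_t][v_{t+1}]. For example, for (i, j) = (0, 2) we minimise over 3 possible intermediate vertex sequences; the minimum is 5, attained along the walk 0 → 0 → 2.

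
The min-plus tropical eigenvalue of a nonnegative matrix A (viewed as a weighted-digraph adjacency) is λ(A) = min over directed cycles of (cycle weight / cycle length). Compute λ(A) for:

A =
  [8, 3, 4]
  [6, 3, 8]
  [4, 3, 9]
λ(A) = 3

Enumerate directed cycles and compute their means (weight / length). Sample:
  cycle 0 → 0: weight = 8, length = 1, mean = 8/1 ≈ 8.000
  cycle 1 → 1: weight = 3, length = 1, mean = 3/1 ≈ 3.000
  cycle 2 → 2: weight = 9, length = 1, mean = 9/1 ≈ 9.000
  cycle 0 → 1 → 0: weight = 9, length = 2, mean = 9/2 ≈ 4.500
  cycle 0 → 2 → 0: weight = 8, length = 2, mean = 8/2 ≈ 4.000
  cycle 1 → 0 → 1: weight = 9, length = 2, mean = 9/2 ≈ 4.500
Minimum mean = 3.000, attained e.g. along the cycle 1 → 1 with weight 3 and length 1. So λ(A) = 3/1 = 3.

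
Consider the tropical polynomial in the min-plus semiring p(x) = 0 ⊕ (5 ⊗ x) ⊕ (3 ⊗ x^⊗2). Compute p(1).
p(1) = 0

A tropical monomial a ⊗ x^⊗i evaluates to a + i · x. Evaluating each term at x = 1:
  Term 0 contributes 0 + 0 · 1 = 0
  Term 1 contributes 5 + 1 · 1 = 6
  Term 2 contributes 3 + 2 · 1 = 5
p(1) = ⊕ of these = min[0, 6, 5] = 0.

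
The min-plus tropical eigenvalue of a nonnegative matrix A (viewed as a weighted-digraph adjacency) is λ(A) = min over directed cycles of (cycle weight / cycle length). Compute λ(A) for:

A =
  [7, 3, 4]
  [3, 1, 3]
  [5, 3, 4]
λ(A) = 1

Enumerate directed cycles and compute their means (weight / length). Sample:
  cycle 0 → 0: weight = 7, length = 1, mean = 7/1 ≈ 7.000
  cycle 1 → 1: weight = 1, length = 1, mean = 1/1 ≈ 1.000
  cycle 2 → 2: weight = 4, length = 1, mean = 4/1 ≈ 4.000
  cycle 0 → 1 → 0: weight = 6, length = 2, mean = 6/2 ≈ 3.000
  cycle 0 → 2 → 0: weight = 9, length = 2, mean = 9/2 ≈ 4.500
  cycle 1 → 0 → 1: weight = 6, length = 2, mean = 6/2 ≈ 3.000
Minimum mean = 1.000, attained e.g. along the cycle 1 → 1 with weight 1 and length 1. So λ(A) = 1/1 = 1.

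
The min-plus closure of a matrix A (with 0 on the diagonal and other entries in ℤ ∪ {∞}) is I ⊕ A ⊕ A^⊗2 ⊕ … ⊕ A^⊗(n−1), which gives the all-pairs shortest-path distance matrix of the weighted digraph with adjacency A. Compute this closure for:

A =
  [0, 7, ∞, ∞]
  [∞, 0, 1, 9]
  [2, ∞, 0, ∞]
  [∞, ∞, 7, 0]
Closure =
  [0, 7, 8, 16]
  [3, 0, 1, 9]
  [2, 9, 0, 18]
  [9, 16, 7, 0]

This is the Floyd-Warshall all-pairs shortest-path computation. For each intermediate vertex k = 0, 1, …, 3, update dist[i][j] ← min(dist[i][j], dist[i][k] + dist[k][j]). The final matrix gives, for each (i, j), the minimum total weight of any directed path from i to j (possibly empty when i = j).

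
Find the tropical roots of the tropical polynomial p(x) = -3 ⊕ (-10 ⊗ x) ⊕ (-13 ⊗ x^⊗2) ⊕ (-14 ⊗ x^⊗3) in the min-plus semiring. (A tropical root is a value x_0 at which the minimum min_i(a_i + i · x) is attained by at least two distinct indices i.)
Roots: {1, 3, 7}

Each tropical root is a break point of the lower envelope of the lines y = a_i + i · x (there are 4 lines, with slopes 0, 1, ..., 3). Only the lines that attain the minimum somewhere contribute to roots; other lines are dominated. Here the surviving (envelope) indices are i = 3, i = 2, i = 1, i = 0.
Intersections between consecutive envelope lines give the roots: for adjacent envelope indices i < j the intersection is x = (a_i − a_j) / (j − i). Reading off the sorted break points: {1, 3, 7}.
Verification: at each break x_0, at least two indices attain the minimum of min_i(a_i + i · x_0).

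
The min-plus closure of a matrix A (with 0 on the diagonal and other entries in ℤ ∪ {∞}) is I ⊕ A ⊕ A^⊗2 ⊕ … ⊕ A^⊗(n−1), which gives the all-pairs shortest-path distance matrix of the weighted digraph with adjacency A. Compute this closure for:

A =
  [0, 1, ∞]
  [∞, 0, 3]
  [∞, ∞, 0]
Closure =
  [0, 1, 4]
  [∞, 0, 3]
  [∞, ∞, 0]

This is the Floyd-Warshall all-pairs shortest-path computation. For each intermediate vertex k = 0, 1, …, 2, update dist[i][j] ← min(dist[i][j], dist[i][k] + dist[k][j]). The final matrix gives, for each (i, j), the minimum total weight of any directed path from i to j (possibly empty when i = j).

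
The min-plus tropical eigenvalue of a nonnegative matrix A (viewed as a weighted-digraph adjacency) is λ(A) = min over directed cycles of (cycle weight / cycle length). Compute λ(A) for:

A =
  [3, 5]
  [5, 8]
λ(A) = 3

Enumerate directed cycles and compute their means (weight / length). Sample:
  cycle 0 → 0: weight = 3, length = 1, mean = 3/1 ≈ 3.000
  cycle 1 → 1: weight = 8, length = 1, mean = 8/1 ≈ 8.000
  cycle 0 → 1 → 0: weight = 10, length = 2, mean = 10/2 ≈ 5.000
  cycle 1 → 0 → 1: weight = 10, length = 2, mean = 10/2 ≈ 5.000
Minimum mean = 3.000, attained e.g. along the cycle 0 → 0 with weight 3 and length 1. So λ(A) = 3/1 = 3.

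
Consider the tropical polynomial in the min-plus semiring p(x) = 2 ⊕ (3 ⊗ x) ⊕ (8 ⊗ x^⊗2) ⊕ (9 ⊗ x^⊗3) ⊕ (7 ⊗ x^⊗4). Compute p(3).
p(3) = 2

A tropical monomial a ⊗ x^⊗i evaluates to a + i · x. Evaluating each term at x = 3:
  Term 0 contributes 2 + 0 · 3 = 2
  Term 1 contributes 3 + 1 · 3 = 6
  Term 2 contributes 8 + 2 · 3 = 14
  Term 3 contributes 9 + 3 · 3 = 18
  Term 4 contributes 7 + 4 · 3 = 19
p(3) = ⊕ of these = min[2, 6, 14, 18, 19] = 2.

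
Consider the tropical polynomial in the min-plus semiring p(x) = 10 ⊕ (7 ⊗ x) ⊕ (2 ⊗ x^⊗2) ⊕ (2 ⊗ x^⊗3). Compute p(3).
p(3) = 8

A tropical monomial a ⊗ x^⊗i evaluates to a + i · x. Evaluating each term at x = 3:
  Term 0 contributes 10 + 0 · 3 = 10
  Term 1 contributes 7 + 1 · 3 = 10
  Term 2 contributes 2 + 2 · 3 = 8
  Term 3 contributes 2 + 3 · 3 = 11
p(3) = ⊕ of these = min[10, 10, 8, 11] = 8.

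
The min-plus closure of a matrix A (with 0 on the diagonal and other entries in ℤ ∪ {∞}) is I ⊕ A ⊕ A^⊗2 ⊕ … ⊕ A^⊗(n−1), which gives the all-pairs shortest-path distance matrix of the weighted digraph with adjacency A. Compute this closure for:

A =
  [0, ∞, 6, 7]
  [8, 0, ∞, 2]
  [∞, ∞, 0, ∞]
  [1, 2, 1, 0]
Closure =
  [0, 9, 6, 7]
  [3, 0, 3, 2]
  [∞, ∞, 0, ∞]
  [1, 2, 1, 0]

This is the Floyd-Warshall all-pairs shortest-path computation. For each intermediate vertex k = 0, 1, …, 3, update dist[i][j] ← min(dist[i][j], dist[i][k] + dist[k][j]). The final matrix gives, for each (i, j), the minimum total weight of any directed path from i to j (possibly empty when i = j).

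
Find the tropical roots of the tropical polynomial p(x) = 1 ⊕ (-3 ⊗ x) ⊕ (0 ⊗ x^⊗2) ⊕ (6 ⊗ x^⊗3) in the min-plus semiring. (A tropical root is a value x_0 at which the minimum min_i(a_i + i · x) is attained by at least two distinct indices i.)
Roots: {-6, -3, 4}

Each tropical root is a break point of the lower envelope of the lines y = a_i + i · x (there are 4 lines, with slopes 0, 1, ..., 3). Only the lines that attain the minimum somewhere contribute to roots; other lines are dominated. Here the surviving (envelope) indices are i = 3, i = 2, i = 1, i = 0.
Intersections between consecutive envelope lines give the roots: for adjacent envelope indices i < j the intersection is x = (a_i − a_j) / (j − i). Reading off the sorted break points: {-6, -3, 4}.
Verification: at each break x_0, at least two indices attain the minimum of min_i(a_i + i · x_0).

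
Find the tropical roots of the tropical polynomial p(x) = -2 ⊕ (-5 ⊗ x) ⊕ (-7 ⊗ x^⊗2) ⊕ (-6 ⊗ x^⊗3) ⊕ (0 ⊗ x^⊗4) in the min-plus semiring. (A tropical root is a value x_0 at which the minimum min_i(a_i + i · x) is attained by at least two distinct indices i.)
Roots: {-6, -1, 2, 3}

Each tropical root is a break point of the lower envelope of the lines y = a_i + i · x (there are 5 lines, with slopes 0, 1, ..., 4). Only the lines that attain the minimum somewhere contribute to roots; other lines are dominated. Here the surviving (envelope) indices are i = 4, i = 3, i = 2, i = 1, i = 0.
Intersections between consecutive envelope lines give the roots: for adjacent envelope indices i < j the intersection is x = (a_i − a_j) / (j − i). Reading off the sorted break points: {-6, -1, 2, 3}.
Verification: at each break x_0, at least two indices attain the minimum of min_i(a_i + i · x_0).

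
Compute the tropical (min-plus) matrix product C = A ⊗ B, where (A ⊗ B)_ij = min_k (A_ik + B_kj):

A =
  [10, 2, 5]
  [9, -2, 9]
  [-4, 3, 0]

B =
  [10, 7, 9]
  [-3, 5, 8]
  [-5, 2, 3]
A ⊗ B =
  [-1, 7, 8]
  [-5, 3, 6]
  [-5, 2, 3]

Apply the min-plus product entry-by-entry:
  C[0][0] = min over k of (A[0][0] + B[0][0] = 10 + 10 = 20, A[0][1] + B[1][0] = 2 + -3 = -1, A[0][2] + B[2][0] = 5 + -5 = 0) = -1 (attained at k = 1)
  C[0][1] = min over k of (A[0][0] + B[0][1] = 10 + 7 = 17, A[0][1] + B[1][1] = 2 + 5 = 7, A[0][2] + B[2][1] = 5 + 2 = 7) = 7 (attained at k = 1)
  C[0][2] = min over k of (A[0][0] + B[0][2] = 10 + 9 = 19, A[0][1] + B[1][2] = 2 + 8 = 10, A[0][2] + B[2][2] = 5 + 3 = 8) = 8 (attained at k = 2)
  C[1][0] = min over k of (A[1][0] + B[0][0] = 9 + 10 = 19, A[1][1] + B[1][0] = -2 + -3 = -5, A[1][2] + B[2][0] = 9 + -5 = 4) = -5 (attained at k = 1)
  C[1][1] = min over k of (A[1][0] + B[0][1] = 9 + 7 = 16, A[1][1] + B[1][1] = -2 + 5 = 3, A[1][2] + B[2][1] = 9 + 2 = 11) = 3 (attained at k = 1)
  C[1][2] = min over k of (A[1][0] + B[0][2] = 9 + 9 = 18, A[1][1] + B[1][2] = -2 + 8 = 6, A[1][2] + B[2][2] = 9 + 3 = 12) = 6 (attained at k = 1)
  C[2][0] = min over k of (A[2][0] + B[0][0] = -4 + 10 = 6, A[2][1] + B[1][0] = 3 + -3 = 0, A[2][2] + B[2][0] = 0 + -5 = -5) = -5 (attained at k = 2)
  C[2][1] = min over k of (A[2][0] + B[0][1] = -4 + 7 = 3, A[2][1] + B[1][1] = 3 + 5 = 8, A[2][2] + B[2][1] = 0 + 2 = 2) = 2 (attained at k = 2)
  C[2][2] = min over k of (A[2][0] + B[0][2] = -4 + 9 = 5, A[2][1] + B[1][2] = 3 + 8 = 11, A[2][2] + B[2][2] = 0 + 3 = 3) = 3 (attained at k = 2)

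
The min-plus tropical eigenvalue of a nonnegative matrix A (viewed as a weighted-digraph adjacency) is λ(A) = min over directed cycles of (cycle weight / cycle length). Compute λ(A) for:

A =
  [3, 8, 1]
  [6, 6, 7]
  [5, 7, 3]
λ(A) = 3

Enumerate directed cycles and compute their means (weight / length). Sample:
  cycle 0 → 0: weight = 3, length = 1, mean = 3/1 ≈ 3.000
  cycle 1 → 1: weight = 6, length = 1, mean = 6/1 ≈ 6.000
  cycle 2 → 2: weight = 3, length = 1, mean = 3/1 ≈ 3.000
  cycle 0 → 1 → 0: weight = 14, length = 2, mean = 14/2 ≈ 7.000
  cycle 0 → 2 → 0: weight = 6, length = 2, mean = 6/2 ≈ 3.000
  cycle 1 → 0 → 1: weight = 14, length = 2, mean = 14/2 ≈ 7.000
Minimum mean = 3.000, attained e.g. along the cycle 0 → 0 with weight 3 and length 1. So λ(A) = 3/1 = 3.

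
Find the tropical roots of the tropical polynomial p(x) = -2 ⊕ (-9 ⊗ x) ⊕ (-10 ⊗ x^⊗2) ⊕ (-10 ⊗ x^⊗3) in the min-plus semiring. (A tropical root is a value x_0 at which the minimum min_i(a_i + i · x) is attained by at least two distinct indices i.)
Roots: {0, 1, 7}

Each tropical root is a break point of the lower envelope of the lines y = a_i + i · x (there are 4 lines, with slopes 0, 1, ..., 3). Only the lines that attain the minimum somewhere contribute to roots; other lines are dominated. Here the surviving (envelope) indices are i = 3, i = 2, i = 1, i = 0.
Intersections between consecutive envelope lines give the roots: for adjacent envelope indices i < j the intersection is x = (a_i − a_j) / (j − i). Reading off the sorted break points: {0, 1, 7}.
Verification: at each break x_0, at least two indices attain the minimum of min_i(a_i + i · x_0).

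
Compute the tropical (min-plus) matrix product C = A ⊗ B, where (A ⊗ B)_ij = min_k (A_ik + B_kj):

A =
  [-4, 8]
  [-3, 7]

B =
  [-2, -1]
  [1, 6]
A ⊗ B =
  [-6, -5]
  [-5, -4]

Apply the min-plus product entry-by-entry:
  C[0][0] = min over k of (A[0][0] + B[0][0] = -4 + -2 = -6, A[0][1] + B[1][0] = 8 + 1 = 9) = -6 (attained at k = 0)
  C[0][1] = min over k of (A[0][0] + B[0][1] = -4 + -1 = -5, A[0][1] + B[1][1] = 8 + 6 = 14) = -5 (attained at k = 0)
  C[1][0] = min over k of (A[1][0] + B[0][0] = -3 + -2 = -5, A[1][1] + B[1][0] = 7 + 1 = 8) = -5 (attained at k = 0)
  C[1][1] = min over k of (A[1][0] + B[0][1] = -3 + -1 = -4, A[1][1] + B[1][1] = 7 + 6 = 13) = -4 (attained at k = 0)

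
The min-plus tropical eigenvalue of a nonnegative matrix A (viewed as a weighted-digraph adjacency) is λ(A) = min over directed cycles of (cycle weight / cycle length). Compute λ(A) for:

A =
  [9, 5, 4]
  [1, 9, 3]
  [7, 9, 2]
λ(A) = 2

Enumerate directed cycles and compute their means (weight / length). Sample:
  cycle 0 → 0: weight = 9, length = 1, mean = 9/1 ≈ 9.000
  cycle 1 → 1: weight = 9, length = 1, mean = 9/1 ≈ 9.000
  cycle 2 → 2: weight = 2, length = 1, mean = 2/1 ≈ 2.000
  cycle 0 → 1 → 0: weight = 6, length = 2, mean = 6/2 ≈ 3.000
  cycle 0 → 2 → 0: weight = 11, length = 2, mean = 11/2 ≈ 5.500
  cycle 1 → 0 → 1: weight = 6, length = 2, mean = 6/2 ≈ 3.000
Minimum mean = 2.000, attained e.g. along the cycle 2 → 2 with weight 2 and length 1. So λ(A) = 2/1 = 2.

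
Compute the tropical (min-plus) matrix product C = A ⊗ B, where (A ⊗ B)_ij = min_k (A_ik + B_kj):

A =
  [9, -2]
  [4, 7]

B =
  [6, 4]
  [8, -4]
A ⊗ B =
  [6, -6]
  [10, 3]

Apply the min-plus product entry-by-entry:
  C[0][0] = min over k of (A[0][0] + B[0][0] = 9 + 6 = 15, A[0][1] + B[1][0] = -2 + 8 = 6) = 6 (attained at k = 1)
  C[0][1] = min over k of (A[0][0] + B[0][1] = 9 + 4 = 13, A[0][1] + B[1][1] = -2 + -4 = -6) = -6 (attained at k = 1)
  C[1][0] = min over k of (A[1][0] + B[0][0] = 4 + 6 = 10, A[1][1] + B[1][0] = 7 + 8 = 15) = 10 (attained at k = 0)
  C[1][1] = min over k of (A[1][0] + B[0][1] = 4 + 4 = 8, A[1][1] + B[1][1] = 7 + -4 = 3) = 3 (attained at k = 1)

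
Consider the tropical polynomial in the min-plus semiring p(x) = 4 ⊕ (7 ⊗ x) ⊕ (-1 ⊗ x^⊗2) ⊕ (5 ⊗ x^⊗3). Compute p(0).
p(0) = -1

A tropical monomial a ⊗ x^⊗i evaluates to a + i · x. Evaluating each term at x = 0:
  Term 0 contributes 4 + 0 · 0 = 4
  Term 1 contributes 7 + 1 · 0 = 7
  Term 2 contributes -1 + 2 · 0 = -1
  Term 3 contributes 5 + 3 · 0 = 5
p(0) = ⊕ of these = min[4, 7, -1, 5] = -1.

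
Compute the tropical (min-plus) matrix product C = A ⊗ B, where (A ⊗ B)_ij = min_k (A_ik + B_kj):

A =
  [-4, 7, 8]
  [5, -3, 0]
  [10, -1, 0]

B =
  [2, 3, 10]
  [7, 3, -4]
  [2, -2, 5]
A ⊗ B =
  [-2, -1, 3]
  [2, -2, -7]
  [2, -2, -5]

Apply the min-plus product entry-by-entry:
  C[0][0] = min over k of (A[0][0] + B[0][0] = -4 + 2 = -2, A[0][1] + B[1][0] = 7 + 7 = 14, A[0][2] + B[2][0] = 8 + 2 = 10) = -2 (attained at k = 0)
  C[0][1] = min over k of (A[0][0] + B[0][1] = -4 + 3 = -1, A[0][1] + B[1][1] = 7 + 3 = 10, A[0][2] + B[2][1] = 8 + -2 = 6) = -1 (attained at k = 0)
  C[0][2] = min over k of (A[0][0] + B[0][2] = -4 + 10 = 6, A[0][1] + B[1][2] = 7 + -4 = 3, A[0][2] + B[2][2] = 8 + 5 = 13) = 3 (attained at k = 1)
  C[1][0] = min over k of (A[1][0] + B[0][0] = 5 + 2 = 7, A[1][1] + B[1][0] = -3 + 7 = 4, A[1][2] + B[2][0] = 0 + 2 = 2) = 2 (attained at k = 2)
  C[1][1] = min over k of (A[1][0] + B[0][1] = 5 + 3 = 8, A[1][1] + B[1][1] = -3 + 3 = 0, A[1][2] + B[2][1] = 0 + -2 = -2) = -2 (attained at k = 2)
  C[1][2] = min over k of (A[1][0] + B[0][2] = 5 + 10 = 15, A[1][1] + B[1][2] = -3 + -4 = -7, A[1][2] + B[2][2] = 0 + 5 = 5) = -7 (attained at k = 1)
  C[2][0] = min over k of (A[2][0] + B[0][0] = 10 + 2 = 12, A[2][1] + B[1][0] = -1 + 7 = 6, A[2][2] + B[2][0] = 0 + 2 = 2) = 2 (attained at k = 2)
  C[2][1] = min over k of (A[2][0] + B[0][1] = 10 + 3 = 13, A[2][1] + B[1][1] = -1 + 3 = 2, A[2][2] + B[2][1] = 0 + -2 = -2) = -2 (attained at k = 2)
  C[2][2] = min over k of (A[2][0] + B[0][2] = 10 + 10 = 20, A[2][1] + B[1][2] = -1 + -4 = -5, A[2][2] + B[2][2] = 0 + 5 = 5) = -5 (attained at k = 1)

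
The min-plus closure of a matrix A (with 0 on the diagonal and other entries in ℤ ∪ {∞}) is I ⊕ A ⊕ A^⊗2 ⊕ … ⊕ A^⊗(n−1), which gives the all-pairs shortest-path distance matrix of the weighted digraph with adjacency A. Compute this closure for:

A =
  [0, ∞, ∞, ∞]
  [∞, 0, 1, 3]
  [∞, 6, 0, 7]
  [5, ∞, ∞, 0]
Closure =
  [0, ∞, ∞, ∞]
  [8, 0, 1, 3]
  [12, 6, 0, 7]
  [5, ∞, ∞, 0]

This is the Floyd-Warshall all-pairs shortest-path computation. For each intermediate vertex k = 0, 1, …, 3, update dist[i][j] ← min(dist[i][j], dist[i][k] + dist[k][j]). The final matrix gives, for each (i, j), the minimum total weight of any directed path from i to j (possibly empty when i = j).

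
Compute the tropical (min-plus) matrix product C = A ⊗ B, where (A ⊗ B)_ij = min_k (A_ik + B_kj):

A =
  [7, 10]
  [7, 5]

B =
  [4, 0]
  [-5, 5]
A ⊗ B =
  [5, 7]
  [0, 7]

Apply the min-plus product entry-by-entry:
  C[0][0] = min over k of (A[0][0] + B[0][0] = 7 + 4 = 11, A[0][1] + B[1][0] = 10 + -5 = 5) = 5 (attained at k = 1)
  C[0][1] = min over k of (A[0][0] + B[0][1] = 7 + 0 = 7, A[0][1] + B[1][1] = 10 + 5 = 15) = 7 (attained at k = 0)
  C[1][0] = min over k of (A[1][0] + B[0][0] = 7 + 4 = 11, A[1][1] + B[1][0] = 5 + -5 = 0) = 0 (attained at k = 1)
  C[1][1] = min over k of (A[1][0] + B[0][1] = 7 + 0 = 7, A[1][1] + B[1][1] = 5 + 5 = 10) = 7 (attained at k = 0)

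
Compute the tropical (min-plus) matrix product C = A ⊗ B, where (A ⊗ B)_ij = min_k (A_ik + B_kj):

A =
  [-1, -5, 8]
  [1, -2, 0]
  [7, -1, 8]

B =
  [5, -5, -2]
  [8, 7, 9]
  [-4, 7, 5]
A ⊗ B =
  [3, -6, -3]
  [-4, -4, -1]
  [4, 2, 5]

Apply the min-plus product entry-by-entry:
  C[0][0] = min over k of (A[0][0] + B[0][0] = -1 + 5 = 4, A[0][1] + B[1][0] = -5 + 8 = 3, A[0][2] + B[2][0] = 8 + -4 = 4) = 3 (attained at k = 1)
  C[0][1] = min over k of (A[0][0] + B[0][1] = -1 + -5 = -6, A[0][1] + B[1][1] = -5 + 7 = 2, A[0][2] + B[2][1] = 8 + 7 = 15) = -6 (attained at k = 0)
  C[0][2] = min over k of (A[0][0] + B[0][2] = -1 + -2 = -3, A[0][1] + B[1][2] = -5 + 9 = 4, A[0][2] + B[2][2] = 8 + 5 = 13) = -3 (attained at k = 0)
  C[1][0] = min over k of (A[1][0] + B[0][0] = 1 + 5 = 6, A[1][1] + B[1][0] = -2 + 8 = 6, A[1][2] + B[2][0] = 0 + -4 = -4) = -4 (attained at k = 2)
  C[1][1] = min over k of (A[1][0] + B[0][1] = 1 + -5 = -4, A[1][1] + B[1][1] = -2 + 7 = 5, A[1][2] + B[2][1] = 0 + 7 = 7) = -4 (attained at k = 0)
  C[1][2] = min over k of (A[1][0] + B[0][2] = 1 + -2 = -1, A[1][1] + B[1][2] = -2 + 9 = 7, A[1][2] + B[2][2] = 0 + 5 = 5) = -1 (attained at k = 0)
  C[2][0] = min over k of (A[2][0] + B[0][0] = 7 + 5 = 12, A[2][1] + B[1][0] = -1 + 8 = 7, A[2][2] + B[2][0] = 8 + -4 = 4) = 4 (attained at k = 2)
  C[2][1] = min over k of (A[2][0] + B[0][1] = 7 + -5 = 2, A[2][1] + B[1][1] = -1 + 7 = 6, A[2][2] + B[2][1] = 8 + 7 = 15) = 2 (attained at k = 0)
  C[2][2] = min over k of (A[2][0] + B[0][2] = 7 + -2 = 5, A[2][1] + B[1][2] = -1 + 9 = 8, A[2][2] + B[2][2] = 8 + 5 = 13) = 5 (attained at k = 0)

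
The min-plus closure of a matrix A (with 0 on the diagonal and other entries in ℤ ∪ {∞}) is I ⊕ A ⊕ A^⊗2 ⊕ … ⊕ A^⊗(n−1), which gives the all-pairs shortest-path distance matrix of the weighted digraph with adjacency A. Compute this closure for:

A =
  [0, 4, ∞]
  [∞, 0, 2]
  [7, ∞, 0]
Closure =
  [0, 4, 6]
  [9, 0, 2]
  [7, 11, 0]

This is the Floyd-Warshall all-pairs shortest-path computation. For each intermediate vertex k = 0, 1, …, 2, update dist[i][j] ← min(dist[i][j], dist[i][k] + dist[k][j]). The final matrix gives, for each (i, j), the minimum total weight of any directed path from i to j (possibly empty when i = j).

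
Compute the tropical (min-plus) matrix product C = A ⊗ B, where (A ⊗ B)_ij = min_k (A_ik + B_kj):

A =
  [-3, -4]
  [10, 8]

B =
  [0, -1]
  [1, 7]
A ⊗ B =
  [-3, -4]
  [9, 9]

Apply the min-plus product entry-by-entry:
  C[0][0] = min over k of (A[0][0] + B[0][0] = -3 + 0 = -3, A[0][1] + B[1][0] = -4 + 1 = -3) = -3 (attained at k = 0)
  C[0][1] = min over k of (A[0][0] + B[0][1] = -3 + -1 = -4, A[0][1] + B[1][1] = -4 + 7 = 3) = -4 (attained at k = 0)
  C[1][0] = min over k of (A[1][0] + B[0][0] = 10 + 0 = 10, A[1][1] + B[1][0] = 8 + 1 = 9) = 9 (attained at k = 1)
  C[1][1] = min over k of (A[1][0] + B[0][1] = 10 + -1 = 9, A[1][1] + B[1][1] = 8 + 7 = 15) = 9 (attained at k = 0)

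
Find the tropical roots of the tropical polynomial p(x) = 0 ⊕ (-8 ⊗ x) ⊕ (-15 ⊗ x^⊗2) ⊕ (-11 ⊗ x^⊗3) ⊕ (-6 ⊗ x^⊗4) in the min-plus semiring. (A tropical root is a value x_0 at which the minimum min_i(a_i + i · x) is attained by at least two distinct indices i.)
Roots: {-5, -4, 7, 8}

Each tropical root is a break point of the lower envelope of the lines y = a_i + i · x (there are 5 lines, with slopes 0, 1, ..., 4). Only the lines that attain the minimum somewhere contribute to roots; other lines are dominated. Here the surviving (envelope) indices are i = 4, i = 3, i = 2, i = 1, i = 0.
Intersections between consecutive envelope lines give the roots: for adjacent envelope indices i < j the intersection is x = (a_i − a_j) / (j − i). Reading off the sorted break points: {-5, -4, 7, 8}.
Verification: at each break x_0, at least two indices attain the minimum of min_i(a_i + i · x_0).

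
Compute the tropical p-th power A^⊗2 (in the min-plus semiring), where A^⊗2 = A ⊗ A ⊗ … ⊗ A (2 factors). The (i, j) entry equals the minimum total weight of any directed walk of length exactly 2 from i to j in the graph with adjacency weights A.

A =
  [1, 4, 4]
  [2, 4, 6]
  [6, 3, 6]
A^⊗2 =
  [2, 5, 5]
  [3, 6, 6]
  [5, 7, 9]

Each entry (A^⊗2)_ij equals the minimum over all length-2 walks i = v_0 → v_1 → … → v_2 = j of Σ_t A[v_t][v_{t+1}]. For example, for (i, j) = (0, 2) we minimise over 3 possible intermediate vertex sequences; the minimum is 5, attained along the walk 0 → 0 → 2.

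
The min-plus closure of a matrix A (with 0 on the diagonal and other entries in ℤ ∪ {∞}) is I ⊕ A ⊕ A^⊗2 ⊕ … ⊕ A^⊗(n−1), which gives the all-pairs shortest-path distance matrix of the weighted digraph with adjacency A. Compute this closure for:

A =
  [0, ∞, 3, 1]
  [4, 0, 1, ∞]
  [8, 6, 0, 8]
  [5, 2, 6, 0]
Closure =
  [0, 3, 3, 1]
  [4, 0, 1, 5]
  [8, 6, 0, 8]
  [5, 2, 3, 0]

This is the Floyd-Warshall all-pairs shortest-path computation. For each intermediate vertex k = 0, 1, …, 3, update dist[i][j] ← min(dist[i][j], dist[i][k] + dist[k][j]). The final matrix gives, for each (i, j), the minimum total weight of any directed path from i to j (possibly empty when i = j).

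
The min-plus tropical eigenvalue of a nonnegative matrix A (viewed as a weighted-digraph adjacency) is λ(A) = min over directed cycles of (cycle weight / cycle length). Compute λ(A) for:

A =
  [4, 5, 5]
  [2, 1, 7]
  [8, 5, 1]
λ(A) = 1

Enumerate directed cycles and compute their means (weight / length). Sample:
  cycle 0 → 0: weight = 4, length = 1, mean = 4/1 ≈ 4.000
  cycle 1 → 1: weight = 1, length = 1, mean = 1/1 ≈ 1.000
  cycle 2 → 2: weight = 1, length = 1, mean = 1/1 ≈ 1.000
  cycle 0 → 1 → 0: weight = 7, length = 2, mean = 7/2 ≈ 3.500
  cycle 0 → 2 → 0: weight = 13, length = 2, mean = 13/2 ≈ 6.500
  cycle 1 → 0 → 1: weight = 7, length = 2, mean = 7/2 ≈ 3.500
Minimum mean = 1.000, attained e.g. along the cycle 1 → 1 with weight 1 and length 1. So λ(A) = 1/1 = 1.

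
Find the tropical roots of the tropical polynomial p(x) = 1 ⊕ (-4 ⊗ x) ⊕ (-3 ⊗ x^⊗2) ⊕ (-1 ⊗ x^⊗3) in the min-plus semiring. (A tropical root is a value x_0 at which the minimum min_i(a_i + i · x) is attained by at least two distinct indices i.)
Roots: {-2, -1, 5}

Each tropical root is a break point of the lower envelope of the lines y = a_i + i · x (there are 4 lines, with slopes 0, 1, ..., 3). Only the lines that attain the minimum somewhere contribute to roots; other lines are dominated. Here the surviving (envelope) indices are i = 3, i = 2, i = 1, i = 0.
Intersections between consecutive envelope lines give the roots: for adjacent envelope indices i < j the intersection is x = (a_i − a_j) / (j − i). Reading off the sorted break points: {-2, -1, 5}.
Verification: at each break x_0, at least two indices attain the minimum of min_i(a_i + i · x_0).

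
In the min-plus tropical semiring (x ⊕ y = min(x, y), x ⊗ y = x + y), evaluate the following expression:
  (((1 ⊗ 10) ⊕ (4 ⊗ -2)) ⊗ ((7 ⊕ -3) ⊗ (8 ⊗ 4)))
(((1 ⊗ 10) ⊕ (4 ⊗ -2)) ⊗ ((7 ⊕ -3) ⊗ (8 ⊗ 4))) = 11

Expand innermost to outermost. Recall ⊕ takes the minimum of its arguments and ⊗ takes their sum. Working out the expression (((1 ⊗ 10) ⊕ (4 ⊗ -2)) ⊗ ((7 ⊕ -3) ⊗ (8 ⊗ 4))) gives 11.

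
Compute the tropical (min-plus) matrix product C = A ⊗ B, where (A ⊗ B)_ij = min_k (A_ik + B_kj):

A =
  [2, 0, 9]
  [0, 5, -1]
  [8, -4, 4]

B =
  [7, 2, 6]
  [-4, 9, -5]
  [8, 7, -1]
A ⊗ B =
  [-4, 4, -5]
  [1, 2, -2]
  [-8, 5, -9]

Apply the min-plus product entry-by-entry:
  C[0][0] = min over k of (A[0][0] + B[0][0] = 2 + 7 = 9, A[0][1] + B[1][0] = 0 + -4 = -4, A[0][2] + B[2][0] = 9 + 8 = 17) = -4 (attained at k = 1)
  C[0][1] = min over k of (A[0][0] + B[0][1] = 2 + 2 = 4, A[0][1] + B[1][1] = 0 + 9 = 9, A[0][2] + B[2][1] = 9 + 7 = 16) = 4 (attained at k = 0)
  C[0][2] = min over k of (A[0][0] + B[0][2] = 2 + 6 = 8, A[0][1] + B[1][2] = 0 + -5 = -5, A[0][2] + B[2][2] = 9 + -1 = 8) = -5 (attained at k = 1)
  C[1][0] = min over k of (A[1][0] + B[0][0] = 0 + 7 = 7, A[1][1] + B[1][0] = 5 + -4 = 1, A[1][2] + B[2][0] = -1 + 8 = 7) = 1 (attained at k = 1)
  C[1][1] = min over k of (A[1][0] + B[0][1] = 0 + 2 = 2, A[1][1] + B[1][1] = 5 + 9 = 14, A[1][2] + B[2][1] = -1 + 7 = 6) = 2 (attained at k = 0)
  C[1][2] = min over k of (A[1][0] + B[0][2] = 0 + 6 = 6, A[1][1] + B[1][2] = 5 + -5 = 0, A[1][2] + B[2][2] = -1 + -1 = -2) = -2 (attained at k = 2)
  C[2][0] = min over k of (A[2][0] + B[0][0] = 8 + 7 = 15, A[2][1] + B[1][0] = -4 + -4 = -8, A[2][2] + B[2][0] = 4 + 8 = 12) = -8 (attained at k = 1)
  C[2][1] = min over k of (A[2][0] + B[0][1] = 8 + 2 = 10, A[2][1] + B[1][1] = -4 + 9 = 5, A[2][2] + B[2][1] = 4 + 7 = 11) = 5 (attained at k = 1)
  C[2][2] = min over k of (A[2][0] + B[0][2] = 8 + 6 = 14, A[2][1] + B[1][2] = -4 + -5 = -9, A[2][2] + B[2][2] = 4 + -1 = 3) = -9 (attained at k = 1)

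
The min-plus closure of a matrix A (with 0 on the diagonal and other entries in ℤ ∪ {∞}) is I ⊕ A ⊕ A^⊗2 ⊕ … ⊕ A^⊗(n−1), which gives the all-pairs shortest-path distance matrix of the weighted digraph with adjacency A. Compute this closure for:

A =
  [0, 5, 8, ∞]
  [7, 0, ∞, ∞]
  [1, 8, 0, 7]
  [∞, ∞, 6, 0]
Closure =
  [0, 5, 8, 15]
  [7, 0, 15, 22]
  [1, 6, 0, 7]
  [7, 12, 6, 0]

This is the Floyd-Warshall all-pairs shortest-path computation. For each intermediate vertex k = 0, 1, …, 3, update dist[i][j] ← min(dist[i][j], dist[i][k] + dist[k][j]). The final matrix gives, for each (i, j), the minimum total weight of any directed path from i to j (possibly empty when i = j).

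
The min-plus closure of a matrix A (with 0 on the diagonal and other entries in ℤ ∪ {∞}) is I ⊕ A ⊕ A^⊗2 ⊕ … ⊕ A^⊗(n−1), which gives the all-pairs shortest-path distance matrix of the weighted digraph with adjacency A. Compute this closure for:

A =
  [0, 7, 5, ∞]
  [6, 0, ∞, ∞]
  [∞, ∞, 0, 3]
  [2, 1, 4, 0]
Closure =
  [0, 7, 5, 8]
  [6, 0, 11, 14]
  [5, 4, 0, 3]
  [2, 1, 4, 0]

This is the Floyd-Warshall all-pairs shortest-path computation. For each intermediate vertex k = 0, 1, …, 3, update dist[i][j] ← min(dist[i][j], dist[i][k] + dist[k][j]). The final matrix gives, for each (i, j), the minimum total weight of any directed path from i to j (possibly empty when i = j).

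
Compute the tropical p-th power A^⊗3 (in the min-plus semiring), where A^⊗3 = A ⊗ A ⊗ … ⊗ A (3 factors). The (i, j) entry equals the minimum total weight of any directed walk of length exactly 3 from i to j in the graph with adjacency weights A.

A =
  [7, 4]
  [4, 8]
A^⊗3 =
  [15, 12]
  [12, 15]

Each entry (A^⊗3)_ij equals the minimum over all length-3 walks i = v_0 → v_1 → … → v_3 = j of Σ_t A[v_t][v_{t+1}]. For example, for (i, j) = (0, 1) we minimise over 4 possible intermediate vertex sequences; the minimum is 12, attained along the walk 0 → 1 → 0 → 1.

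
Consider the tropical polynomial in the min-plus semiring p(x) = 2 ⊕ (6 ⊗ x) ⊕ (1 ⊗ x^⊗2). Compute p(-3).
p(-3) = -5

A tropical monomial a ⊗ x^⊗i evaluates to a + i · x. Evaluating each term at x = -3:
  Term 0 contributes 2 + 0 · -3 = 2
  Term 1 contributes 6 + 1 · -3 = 3
  Term 2 contributes 1 + 2 · -3 = -5
p(-3) = ⊕ of these = min[2, 3, -5] = -5.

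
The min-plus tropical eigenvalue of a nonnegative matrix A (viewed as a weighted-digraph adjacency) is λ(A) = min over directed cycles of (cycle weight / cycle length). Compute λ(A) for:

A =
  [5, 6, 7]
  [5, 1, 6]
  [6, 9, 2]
λ(A) = 1

Enumerate directed cycles and compute their means (weight / length). Sample:
  cycle 0 → 0: weight = 5, length = 1, mean = 5/1 ≈ 5.000
  cycle 1 → 1: weight = 1, length = 1, mean = 1/1 ≈ 1.000
  cycle 2 → 2: weight = 2, length = 1, mean = 2/1 ≈ 2.000
  cycle 0 → 1 → 0: weight = 11, length = 2, mean = 11/2 ≈ 5.500
  cycle 0 → 2 → 0: weight = 13, length = 2, mean = 13/2 ≈ 6.500
  cycle 1 → 0 → 1: weight = 11, length = 2, mean = 11/2 ≈ 5.500
Minimum mean = 1.000, attained e.g. along the cycle 1 → 1 with weight 1 and length 1. So λ(A) = 1/1 = 1.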